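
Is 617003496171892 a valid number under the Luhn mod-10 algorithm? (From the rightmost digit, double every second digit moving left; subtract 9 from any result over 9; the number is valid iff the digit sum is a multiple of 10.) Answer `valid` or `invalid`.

valid

From the right, keep odd positions and double even positions (subtract 9 from any doubled value over 9):
  doubled (positions 2,4,...): 9 2 2 9 6 0 2 → sum 30
  kept (positions 1,3,...): 2 8 7 6 4 0 7 6 → sum 40
Total = 70.
70 mod 10 = 0, so the number is valid.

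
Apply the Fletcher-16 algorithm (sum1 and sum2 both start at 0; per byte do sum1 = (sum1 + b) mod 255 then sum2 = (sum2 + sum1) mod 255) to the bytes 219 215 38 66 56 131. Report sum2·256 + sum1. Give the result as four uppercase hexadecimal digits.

Running sums (mod 255):
  after byte 0 (219): sum1=219, sum2=219
  after byte 1 (215): sum1=179, sum2=143
  after byte 2 (38): sum1=217, sum2=105
  after byte 3 (66): sum1=28, sum2=133
  after byte 4 (56): sum1=84, sum2=217
  after byte 5 (131): sum1=215, sum2=177
Checksum = sum2·256 + sum1 = 177·256 + 215 = 45527 = 0xB1D7.

B1D7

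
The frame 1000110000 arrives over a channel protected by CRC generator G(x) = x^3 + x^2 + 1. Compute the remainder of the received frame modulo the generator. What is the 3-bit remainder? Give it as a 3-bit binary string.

000

Modulo-2 division of 1000110000 by 1101:
  pos 0: 1000 XOR 1101 = 0101
  pos 1: 1011 XOR 1101 = 0110
  pos 2: 1101 XOR 1101 = 0000
Remainder = 000 (zero — the frame passes the CRC check).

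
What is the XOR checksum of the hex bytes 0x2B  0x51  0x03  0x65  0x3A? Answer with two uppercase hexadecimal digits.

XOR the bytes together:
  start with 0x2B
  0x2B ⊕ 0x51 = 0x7A
  0x7A ⊕ 0x03 = 0x79
  0x79 ⊕ 0x65 = 0x1C
  0x1C ⊕ 0x3A = 0x26

26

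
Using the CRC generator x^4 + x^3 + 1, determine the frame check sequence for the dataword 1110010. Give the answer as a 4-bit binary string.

Append 4 zeros: 11100100000. Divide by 11001 (XOR where the leading bit is 1):
  pos 0: 11100 XOR 11001 = 00101
  pos 2: 10110 XOR 11001 = 01111
  pos 3: 11110 XOR 11001 = 00111
  pos 5: 11100 XOR 11001 = 00101
Remainder (last 4 bits) = 1010. This is the CRC / FCS.

1010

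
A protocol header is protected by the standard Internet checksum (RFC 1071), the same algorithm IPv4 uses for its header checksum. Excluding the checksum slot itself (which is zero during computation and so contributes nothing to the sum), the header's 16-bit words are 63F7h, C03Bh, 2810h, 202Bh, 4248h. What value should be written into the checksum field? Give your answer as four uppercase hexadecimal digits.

One's-complement addition (fold any carry out of bit 15 back into bit 0):
  0x63F7 + 0xC03B = 0x12432 → wrap carry → 0x2433
  0x2433 + 0x2810 = 0x04C43
  0x4C43 + 0x202B = 0x06C6E
  0x6C6E + 0x4248 = 0x0AEB6
One's-complement sum = 0xAEB6.
Checksum = ~0xAEB6 & 0xFFFF = 0x5149.

5149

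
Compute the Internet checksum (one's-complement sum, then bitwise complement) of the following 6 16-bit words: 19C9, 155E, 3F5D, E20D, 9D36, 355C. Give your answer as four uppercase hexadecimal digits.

DCDA

One's-complement addition (fold any carry out of bit 15 back into bit 0):
  0x19C9 + 0x155E = 0x02F27
  0x2F27 + 0x3F5D = 0x06E84
  0x6E84 + 0xE20D = 0x15091 → wrap carry → 0x5092
  0x5092 + 0x9D36 = 0x0EDC8
  0xEDC8 + 0x355C = 0x12324 → wrap carry → 0x2325
One's-complement sum = 0x2325.
Checksum = ~0x2325 & 0xFFFF = 0xDCDA.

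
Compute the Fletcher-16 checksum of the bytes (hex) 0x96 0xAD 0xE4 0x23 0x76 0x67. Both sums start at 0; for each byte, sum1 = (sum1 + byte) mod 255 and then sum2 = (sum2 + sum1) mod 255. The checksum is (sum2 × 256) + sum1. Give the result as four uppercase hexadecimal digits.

Running sums (mod 255):
  after byte 0 (0x96): sum1=150, sum2=150
  after byte 1 (0xAD): sum1=68, sum2=218
  after byte 2 (0xE4): sum1=41, sum2=4
  after byte 3 (0x23): sum1=76, sum2=80
  after byte 4 (0x76): sum1=194, sum2=19
  after byte 5 (0x67): sum1=42, sum2=61
Checksum = sum2·256 + sum1 = 61·256 + 42 = 15658 = 0x3D2A.

3D2A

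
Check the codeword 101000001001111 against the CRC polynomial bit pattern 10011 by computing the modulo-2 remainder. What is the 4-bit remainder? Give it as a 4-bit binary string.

0101

Modulo-2 division of 101000001001111 by 10011:
  pos 0: 10100 XOR 10011 = 00111
  pos 2: 11100 XOR 10011 = 01111
  pos 3: 11110 XOR 10011 = 01101
  pos 4: 11011 XOR 10011 = 01000
  pos 5: 10000 XOR 10011 = 00011
  pos 8: 11011 XOR 10011 = 01000
  pos 9: 10001 XOR 10011 = 00010
Remainder = 0101 (nonzero — an error is detected).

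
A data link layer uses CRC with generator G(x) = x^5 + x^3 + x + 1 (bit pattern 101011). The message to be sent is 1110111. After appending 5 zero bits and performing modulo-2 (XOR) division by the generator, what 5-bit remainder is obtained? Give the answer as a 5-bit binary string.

Append 5 zeros: 111011100000. Divide by 101011 (XOR where the leading bit is 1):
  pos 0: 111011 XOR 101011 = 010000
  pos 1: 100001 XOR 101011 = 001010
  pos 3: 101000 XOR 101011 = 000011
Remainder (last 5 bits) = 11000. This is the CRC / FCS.

11000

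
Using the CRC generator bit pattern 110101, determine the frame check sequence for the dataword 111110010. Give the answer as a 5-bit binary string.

Append 5 zeros: 11111001000000. Divide by 110101 (XOR where the leading bit is 1):
  pos 0: 111110 XOR 110101 = 001011
  pos 2: 101101 XOR 110101 = 011000
  pos 3: 110000 XOR 110101 = 000101
  pos 6: 101000 XOR 110101 = 011101
  pos 7: 111010 XOR 110101 = 001111
Remainder (last 5 bits) = 11110. This is the CRC / FCS.

11110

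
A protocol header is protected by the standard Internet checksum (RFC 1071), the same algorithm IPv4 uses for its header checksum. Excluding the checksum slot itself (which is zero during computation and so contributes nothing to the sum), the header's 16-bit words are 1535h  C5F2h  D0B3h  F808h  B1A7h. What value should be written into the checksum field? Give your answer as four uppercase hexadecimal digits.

AA73

One's-complement addition (fold any carry out of bit 15 back into bit 0):
  0x1535 + 0xC5F2 = 0x0DB27
  0xDB27 + 0xD0B3 = 0x1ABDA → wrap carry → 0xABDB
  0xABDB + 0xF808 = 0x1A3E3 → wrap carry → 0xA3E4
  0xA3E4 + 0xB1A7 = 0x1558B → wrap carry → 0x558C
One's-complement sum = 0x558C.
Checksum = ~0x558C & 0xFFFF = 0xAA73.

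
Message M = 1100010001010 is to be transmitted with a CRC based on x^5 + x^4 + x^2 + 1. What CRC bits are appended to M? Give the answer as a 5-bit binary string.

10011

Append 5 zeros: 110001000101000000. Divide by 110101 (XOR where the leading bit is 1):
  pos 0: 110001 XOR 110101 = 000100
  pos 3: 100000 XOR 110101 = 010101
  pos 4: 101011 XOR 110101 = 011110
  pos 5: 111100 XOR 110101 = 001001
  pos 7: 100110 XOR 110101 = 010011
  pos 8: 100110 XOR 110101 = 010011
  pos 9: 100110 XOR 110101 = 010011
  pos 10: 100110 XOR 110101 = 010011
  pos 11: 100110 XOR 110101 = 010011
  pos 12: 100110 XOR 110101 = 010011
Remainder (last 5 bits) = 10011. This is the CRC / FCS.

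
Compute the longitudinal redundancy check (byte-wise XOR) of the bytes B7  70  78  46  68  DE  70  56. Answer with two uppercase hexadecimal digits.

XOR the bytes together:
  start with 0xB7
  0xB7 ⊕ 0x70 = 0xC7
  0xC7 ⊕ 0x78 = 0xBF
  0xBF ⊕ 0x46 = 0xF9
  0xF9 ⊕ 0x68 = 0x91
  0x91 ⊕ 0xDE = 0x4F
  0x4F ⊕ 0x70 = 0x3F
  0x3F ⊕ 0x56 = 0x69

69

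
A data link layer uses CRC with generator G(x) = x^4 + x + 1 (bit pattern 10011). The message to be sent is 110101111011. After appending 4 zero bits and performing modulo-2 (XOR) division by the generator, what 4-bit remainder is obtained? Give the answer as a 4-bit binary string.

Append 4 zeros: 1101011110110000. Divide by 10011 (XOR where the leading bit is 1):
  pos 0: 11010 XOR 10011 = 01001
  pos 1: 10011 XOR 10011 = 00000
  pos 6: 11101 XOR 10011 = 01110
  pos 7: 11101 XOR 10011 = 01110
  pos 8: 11100 XOR 10011 = 01111
  pos 9: 11110 XOR 10011 = 01101
  pos 10: 11010 XOR 10011 = 01001
  pos 11: 10010 XOR 10011 = 00001
Remainder (last 4 bits) = 0001. This is the CRC / FCS.

0001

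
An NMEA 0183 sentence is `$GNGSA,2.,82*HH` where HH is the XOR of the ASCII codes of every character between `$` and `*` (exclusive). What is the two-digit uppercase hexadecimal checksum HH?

4A

XOR the ASCII codes of the payload characters:
  'G' = 0x47 → acc = 0x47
  'N' = 0x4E → acc = 0x09
  'G' = 0x47 → acc = 0x4E
  'S' = 0x53 → acc = 0x1D
  'A' = 0x41 → acc = 0x5C
  ',' = 0x2C → acc = 0x70
  '2' = 0x32 → acc = 0x42
  '.' = 0x2E → acc = 0x6C
  ',' = 0x2C → acc = 0x40
  '8' = 0x38 → acc = 0x78
  '2' = 0x32 → acc = 0x4A
Checksum = 0x4A.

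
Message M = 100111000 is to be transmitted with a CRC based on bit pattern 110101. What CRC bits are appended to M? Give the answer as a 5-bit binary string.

00101

Append 5 zeros: 10011100000000. Divide by 110101 (XOR where the leading bit is 1):
  pos 0: 100111 XOR 110101 = 010010
  pos 1: 100100 XOR 110101 = 010001
  pos 2: 100010 XOR 110101 = 010111
  pos 3: 101110 XOR 110101 = 011011
  pos 4: 110110 XOR 110101 = 000011
  pos 8: 110000 XOR 110101 = 000101
Remainder (last 5 bits) = 00101. This is the CRC / FCS.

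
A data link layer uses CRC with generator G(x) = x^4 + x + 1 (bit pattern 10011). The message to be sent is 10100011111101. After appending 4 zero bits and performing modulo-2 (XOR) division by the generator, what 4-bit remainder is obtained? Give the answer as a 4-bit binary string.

0111

Append 4 zeros: 101000111111010000. Divide by 10011 (XOR where the leading bit is 1):
  pos 0: 10100 XOR 10011 = 00111
  pos 2: 11101 XOR 10011 = 01110
  pos 3: 11101 XOR 10011 = 01110
  pos 4: 11101 XOR 10011 = 01110
  pos 5: 11101 XOR 10011 = 01110
  pos 6: 11101 XOR 10011 = 01110
  pos 7: 11101 XOR 10011 = 01110
  pos 8: 11100 XOR 10011 = 01111
  pos 9: 11111 XOR 10011 = 01100
  pos 10: 11000 XOR 10011 = 01011
  pos 11: 10110 XOR 10011 = 00101
  pos 13: 10100 XOR 10011 = 00111
Remainder (last 4 bits) = 0111. This is the CRC / FCS.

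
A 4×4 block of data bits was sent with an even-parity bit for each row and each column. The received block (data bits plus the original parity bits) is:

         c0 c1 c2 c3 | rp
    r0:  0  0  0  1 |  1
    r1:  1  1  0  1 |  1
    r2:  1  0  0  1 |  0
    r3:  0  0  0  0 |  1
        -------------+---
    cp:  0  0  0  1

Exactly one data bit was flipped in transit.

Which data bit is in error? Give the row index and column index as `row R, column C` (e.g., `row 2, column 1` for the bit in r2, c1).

Recompute each row's even parity and compare to rp:
  r0: data parity 1, sent rp 1 → ok
  r1: data parity 1, sent rp 1 → ok
  r2: data parity 0, sent rp 0 → ok
  r3: data parity 0, sent rp 1 → mismatch
Recompute each column's even parity and compare to cp:
  c0: data parity 0, sent cp 0 → ok
  c1: data parity 1, sent cp 0 → mismatch
  c2: data parity 0, sent cp 0 → ok
  c3: data parity 1, sent cp 1 → ok
Exactly one row (r3) and one column (c1) fail → the flipped bit is at their intersection.

row 3, column 1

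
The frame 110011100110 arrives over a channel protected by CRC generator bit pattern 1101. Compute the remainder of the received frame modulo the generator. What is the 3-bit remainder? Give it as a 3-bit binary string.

Modulo-2 division of 110011100110 by 1101:
  pos 0: 1100 XOR 1101 = 0001
  pos 3: 1111 XOR 1101 = 0010
  pos 5: 1000 XOR 1101 = 0101
  pos 6: 1011 XOR 1101 = 0110
  pos 7: 1101 XOR 1101 = 0000
Remainder = 000 (zero — the frame passes the CRC check).

000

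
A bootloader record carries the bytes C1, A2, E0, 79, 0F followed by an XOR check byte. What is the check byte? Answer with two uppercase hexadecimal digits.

F5

XOR the bytes together:
  start with 0xC1
  0xC1 ⊕ 0xA2 = 0x63
  0x63 ⊕ 0xE0 = 0x83
  0x83 ⊕ 0x79 = 0xFA
  0xFA ⊕ 0x0F = 0xF5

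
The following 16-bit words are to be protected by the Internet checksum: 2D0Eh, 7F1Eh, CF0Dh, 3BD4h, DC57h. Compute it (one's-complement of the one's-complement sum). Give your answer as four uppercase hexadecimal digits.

6C99

One's-complement addition (fold any carry out of bit 15 back into bit 0):
  0x2D0E + 0x7F1E = 0x0AC2C
  0xAC2C + 0xCF0D = 0x17B39 → wrap carry → 0x7B3A
  0x7B3A + 0x3BD4 = 0x0B70E
  0xB70E + 0xDC57 = 0x19365 → wrap carry → 0x9366
One's-complement sum = 0x9366.
Checksum = ~0x9366 & 0xFFFF = 0x6C99.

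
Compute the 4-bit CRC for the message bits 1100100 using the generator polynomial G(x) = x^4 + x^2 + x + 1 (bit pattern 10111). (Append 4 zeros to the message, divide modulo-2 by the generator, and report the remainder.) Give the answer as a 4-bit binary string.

Append 4 zeros: 11001000000. Divide by 10111 (XOR where the leading bit is 1):
  pos 0: 11001 XOR 10111 = 01110
  pos 1: 11100 XOR 10111 = 01011
  pos 2: 10110 XOR 10111 = 00001
  pos 6: 10000 XOR 10111 = 00111
Remainder (last 4 bits) = 0111. This is the CRC / FCS.

0111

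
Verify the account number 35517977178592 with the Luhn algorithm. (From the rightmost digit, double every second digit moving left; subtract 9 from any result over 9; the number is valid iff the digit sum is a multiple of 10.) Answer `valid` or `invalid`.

invalid

From the right, keep odd positions and double even positions (subtract 9 from any doubled value over 9):
  doubled (positions 2,4,...): 9 7 2 5 5 1 6 → sum 35
  kept (positions 1,3,...): 2 5 7 7 9 1 5 → sum 36
Total = 71.
71 mod 10 = 1, so the number is invalid.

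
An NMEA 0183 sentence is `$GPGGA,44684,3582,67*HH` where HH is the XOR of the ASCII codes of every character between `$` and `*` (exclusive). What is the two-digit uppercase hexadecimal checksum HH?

4D

XOR the ASCII codes of the payload characters:
  'G' = 0x47 → acc = 0x47
  'P' = 0x50 → acc = 0x17
  'G' = 0x47 → acc = 0x50
  'G' = 0x47 → acc = 0x17
  'A' = 0x41 → acc = 0x56
  ',' = 0x2C → acc = 0x7A
  '4' = 0x34 → acc = 0x4E
  '4' = 0x34 → acc = 0x7A
  '6' = 0x36 → acc = 0x4C
  '8' = 0x38 → acc = 0x74
  '4' = 0x34 → acc = 0x40
  ',' = 0x2C → acc = 0x6C
  '3' = 0x33 → acc = 0x5F
  '5' = 0x35 → acc = 0x6A
  '8' = 0x38 → acc = 0x52
  '2' = 0x32 → acc = 0x60
  ',' = 0x2C → acc = 0x4C
  '6' = 0x36 → acc = 0x7A
  '7' = 0x37 → acc = 0x4D
Checksum = 0x4D.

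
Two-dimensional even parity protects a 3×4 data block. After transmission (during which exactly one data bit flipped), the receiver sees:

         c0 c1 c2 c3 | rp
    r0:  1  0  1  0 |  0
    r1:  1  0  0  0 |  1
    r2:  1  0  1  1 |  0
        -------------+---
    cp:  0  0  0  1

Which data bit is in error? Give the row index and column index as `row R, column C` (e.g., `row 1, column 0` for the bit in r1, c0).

row 2, column 0

Recompute each row's even parity and compare to rp:
  r0: data parity 0, sent rp 0 → ok
  r1: data parity 1, sent rp 1 → ok
  r2: data parity 1, sent rp 0 → mismatch
Recompute each column's even parity and compare to cp:
  c0: data parity 1, sent cp 0 → mismatch
  c1: data parity 0, sent cp 0 → ok
  c2: data parity 0, sent cp 0 → ok
  c3: data parity 1, sent cp 1 → ok
Exactly one row (r2) and one column (c0) fail → the flipped bit is at their intersection.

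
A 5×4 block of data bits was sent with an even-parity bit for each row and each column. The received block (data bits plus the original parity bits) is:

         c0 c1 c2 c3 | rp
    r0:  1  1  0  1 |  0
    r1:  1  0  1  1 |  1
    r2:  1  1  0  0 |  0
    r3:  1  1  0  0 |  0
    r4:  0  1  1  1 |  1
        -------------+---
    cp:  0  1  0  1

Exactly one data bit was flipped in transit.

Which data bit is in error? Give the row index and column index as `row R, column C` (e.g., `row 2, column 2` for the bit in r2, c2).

Recompute each row's even parity and compare to rp:
  r0: data parity 1, sent rp 0 → mismatch
  r1: data parity 1, sent rp 1 → ok
  r2: data parity 0, sent rp 0 → ok
  r3: data parity 0, sent rp 0 → ok
  r4: data parity 1, sent rp 1 → ok
Recompute each column's even parity and compare to cp:
  c0: data parity 0, sent cp 0 → ok
  c1: data parity 0, sent cp 1 → mismatch
  c2: data parity 0, sent cp 0 → ok
  c3: data parity 1, sent cp 1 → ok
Exactly one row (r0) and one column (c1) fail → the flipped bit is at their intersection.

row 0, column 1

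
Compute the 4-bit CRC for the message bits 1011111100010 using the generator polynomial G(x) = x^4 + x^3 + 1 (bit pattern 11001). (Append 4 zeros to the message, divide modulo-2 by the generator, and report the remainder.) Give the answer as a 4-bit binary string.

0010

Append 4 zeros: 10111111000100000. Divide by 11001 (XOR where the leading bit is 1):
  pos 0: 10111 XOR 11001 = 01110
  pos 1: 11101 XOR 11001 = 00100
  pos 3: 10011 XOR 11001 = 01010
  pos 4: 10100 XOR 11001 = 01101
  pos 5: 11010 XOR 11001 = 00011
  pos 8: 11010 XOR 11001 = 00011
  pos 11: 11000 XOR 11001 = 00001
Remainder (last 4 bits) = 0010. This is the CRC / FCS.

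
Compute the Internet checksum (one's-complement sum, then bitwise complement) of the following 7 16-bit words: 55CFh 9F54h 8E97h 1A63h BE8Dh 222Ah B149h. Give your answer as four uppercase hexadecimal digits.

One's-complement addition (fold any carry out of bit 15 back into bit 0):
  0x55CF + 0x9F54 = 0x0F523
  0xF523 + 0x8E97 = 0x183BA → wrap carry → 0x83BB
  0x83BB + 0x1A63 = 0x09E1E
  0x9E1E + 0xBE8D = 0x15CAB → wrap carry → 0x5CAC
  0x5CAC + 0x222A = 0x07ED6
  0x7ED6 + 0xB149 = 0x1301F → wrap carry → 0x3020
One's-complement sum = 0x3020.
Checksum = ~0x3020 & 0xFFFF = 0xCFDF.

CFDF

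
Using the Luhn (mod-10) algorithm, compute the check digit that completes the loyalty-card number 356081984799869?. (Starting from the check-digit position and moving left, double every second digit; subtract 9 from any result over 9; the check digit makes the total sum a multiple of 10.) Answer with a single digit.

Partial digits right→left: 9 6 8 9 9 7 4 8 9 1 8 0 6 5 3
Double every second digit counting from the check-digit position (so the 1st, 3rd, 5th, ... of the partial from the right).
  doubled (with −9 where >9): 9 7 9 8 9 7 3 6 → sum 58
  kept as-is: 6 9 7 8 1 0 5 → sum 36
Total = 58 + 36 = 94.
Check digit = (10 − (94 mod 10)) mod 10 = 6.

6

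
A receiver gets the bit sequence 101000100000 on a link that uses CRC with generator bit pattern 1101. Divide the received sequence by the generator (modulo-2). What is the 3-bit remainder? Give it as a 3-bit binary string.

000

Modulo-2 division of 101000100000 by 1101:
  pos 0: 1010 XOR 1101 = 0111
  pos 1: 1110 XOR 1101 = 0011
  pos 3: 1101 XOR 1101 = 0000
Remainder = 000 (zero — the frame passes the CRC check).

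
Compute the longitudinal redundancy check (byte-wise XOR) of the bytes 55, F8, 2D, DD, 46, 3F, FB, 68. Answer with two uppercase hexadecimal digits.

XOR the bytes together:
  start with 0x55
  0x55 ⊕ 0xF8 = 0xAD
  0xAD ⊕ 0x2D = 0x80
  0x80 ⊕ 0xDD = 0x5D
  0x5D ⊕ 0x46 = 0x1B
  0x1B ⊕ 0x3F = 0x24
  0x24 ⊕ 0xFB = 0xDF
  0xDF ⊕ 0x68 = 0xB7

B7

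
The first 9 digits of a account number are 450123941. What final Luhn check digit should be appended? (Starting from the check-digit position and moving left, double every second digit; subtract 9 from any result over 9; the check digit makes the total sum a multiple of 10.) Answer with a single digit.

4

Partial digits right→left: 1 4 9 3 2 1 0 5 4
Double every second digit counting from the check-digit position (so the 1st, 3rd, 5th, ... of the partial from the right).
  doubled (with −9 where >9): 2 9 4 0 8 → sum 23
  kept as-is: 4 3 1 5 → sum 13
Total = 23 + 13 = 36.
Check digit = (10 − (36 mod 10)) mod 10 = 4.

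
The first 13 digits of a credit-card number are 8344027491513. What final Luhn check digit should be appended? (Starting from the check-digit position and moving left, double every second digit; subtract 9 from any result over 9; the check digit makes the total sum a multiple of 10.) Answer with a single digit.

Partial digits right→left: 3 1 5 1 9 4 7 2 0 4 4 3 8
Double every second digit counting from the check-digit position (so the 1st, 3rd, 5th, ... of the partial from the right).
  doubled (with −9 where >9): 6 1 9 5 0 8 7 → sum 36
  kept as-is: 1 1 4 2 4 3 → sum 15
Total = 36 + 15 = 51.
Check digit = (10 − (51 mod 10)) mod 10 = 9.

9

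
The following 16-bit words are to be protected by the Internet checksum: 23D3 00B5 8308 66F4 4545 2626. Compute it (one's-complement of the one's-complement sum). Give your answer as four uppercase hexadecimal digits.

860F

One's-complement addition (fold any carry out of bit 15 back into bit 0):
  0x23D3 + 0x00B5 = 0x02488
  0x2488 + 0x8308 = 0x0A790
  0xA790 + 0x66F4 = 0x10E84 → wrap carry → 0x0E85
  0x0E85 + 0x4545 = 0x053CA
  0x53CA + 0x2626 = 0x079F0
One's-complement sum = 0x79F0.
Checksum = ~0x79F0 & 0xFFFF = 0x860F.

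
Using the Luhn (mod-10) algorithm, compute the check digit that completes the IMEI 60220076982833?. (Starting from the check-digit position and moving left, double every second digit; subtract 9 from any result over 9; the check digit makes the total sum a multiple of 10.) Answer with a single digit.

Partial digits right→left: 3 3 8 2 8 9 6 7 0 0 2 2 0 6
Double every second digit counting from the check-digit position (so the 1st, 3rd, 5th, ... of the partial from the right).
  doubled (with −9 where >9): 6 7 7 3 0 4 0 → sum 27
  kept as-is: 3 2 9 7 0 2 6 → sum 29
Total = 27 + 29 = 56.
Check digit = (10 − (56 mod 10)) mod 10 = 4.

4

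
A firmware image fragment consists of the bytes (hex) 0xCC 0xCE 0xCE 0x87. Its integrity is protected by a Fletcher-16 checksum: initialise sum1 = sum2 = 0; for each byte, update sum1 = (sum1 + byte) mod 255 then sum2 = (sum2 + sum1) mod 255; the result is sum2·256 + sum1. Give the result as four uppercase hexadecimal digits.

C4F1

Running sums (mod 255):
  after byte 0 (0xCC): sum1=204, sum2=204
  after byte 1 (0xCE): sum1=155, sum2=104
  after byte 2 (0xCE): sum1=106, sum2=210
  after byte 3 (0x87): sum1=241, sum2=196
Checksum = sum2·256 + sum1 = 196·256 + 241 = 50417 = 0xC4F1.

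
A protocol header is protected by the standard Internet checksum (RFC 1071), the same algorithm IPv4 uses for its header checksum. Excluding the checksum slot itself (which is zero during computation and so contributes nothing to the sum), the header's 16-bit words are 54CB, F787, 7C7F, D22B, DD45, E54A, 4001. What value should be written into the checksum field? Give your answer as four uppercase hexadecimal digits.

One's-complement addition (fold any carry out of bit 15 back into bit 0):
  0x54CB + 0xF787 = 0x14C52 → wrap carry → 0x4C53
  0x4C53 + 0x7C7F = 0x0C8D2
  0xC8D2 + 0xD22B = 0x19AFD → wrap carry → 0x9AFE
  0x9AFE + 0xDD45 = 0x17843 → wrap carry → 0x7844
  0x7844 + 0xE54A = 0x15D8E → wrap carry → 0x5D8F
  0x5D8F + 0x4001 = 0x09D90
One's-complement sum = 0x9D90.
Checksum = ~0x9D90 & 0xFFFF = 0x626F.

626F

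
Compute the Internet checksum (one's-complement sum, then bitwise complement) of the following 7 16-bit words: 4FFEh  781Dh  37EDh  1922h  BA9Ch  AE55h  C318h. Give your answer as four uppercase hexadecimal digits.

BAC9

One's-complement addition (fold any carry out of bit 15 back into bit 0):
  0x4FFE + 0x781D = 0x0C81B
  0xC81B + 0x37ED = 0x10008 → wrap carry → 0x0009
  0x0009 + 0x1922 = 0x0192B
  0x192B + 0xBA9C = 0x0D3C7
  0xD3C7 + 0xAE55 = 0x1821C → wrap carry → 0x821D
  0x821D + 0xC318 = 0x14535 → wrap carry → 0x4536
One's-complement sum = 0x4536.
Checksum = ~0x4536 & 0xFFFF = 0xBAC9.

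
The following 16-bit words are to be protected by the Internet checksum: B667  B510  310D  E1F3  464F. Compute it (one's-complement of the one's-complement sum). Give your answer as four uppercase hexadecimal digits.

One's-complement addition (fold any carry out of bit 15 back into bit 0):
  0xB667 + 0xB510 = 0x16B77 → wrap carry → 0x6B78
  0x6B78 + 0x310D = 0x09C85
  0x9C85 + 0xE1F3 = 0x17E78 → wrap carry → 0x7E79
  0x7E79 + 0x464F = 0x0C4C8
One's-complement sum = 0xC4C8.
Checksum = ~0xC4C8 & 0xFFFF = 0x3B37.

3B37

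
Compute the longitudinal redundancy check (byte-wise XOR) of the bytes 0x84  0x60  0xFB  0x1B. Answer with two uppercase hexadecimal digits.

XOR the bytes together:
  start with 0x84
  0x84 ⊕ 0x60 = 0xE4
  0xE4 ⊕ 0xFB = 0x1F
  0x1F ⊕ 0x1B = 0x04

04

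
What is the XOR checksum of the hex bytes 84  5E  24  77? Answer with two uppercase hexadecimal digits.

XOR the bytes together:
  start with 0x84
  0x84 ⊕ 0x5E = 0xDA
  0xDA ⊕ 0x24 = 0xFE
  0xFE ⊕ 0x77 = 0x89

89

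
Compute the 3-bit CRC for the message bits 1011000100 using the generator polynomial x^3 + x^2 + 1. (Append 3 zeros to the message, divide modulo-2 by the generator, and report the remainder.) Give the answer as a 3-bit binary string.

001

Append 3 zeros: 1011000100000. Divide by 1101 (XOR where the leading bit is 1):
  pos 0: 1011 XOR 1101 = 0110
  pos 1: 1100 XOR 1101 = 0001
  pos 4: 1001 XOR 1101 = 0100
  pos 5: 1000 XOR 1101 = 0101
  pos 6: 1010 XOR 1101 = 0111
  pos 7: 1110 XOR 1101 = 0011
  pos 9: 1100 XOR 1101 = 0001
Remainder (last 3 bits) = 001. This is the CRC / FCS.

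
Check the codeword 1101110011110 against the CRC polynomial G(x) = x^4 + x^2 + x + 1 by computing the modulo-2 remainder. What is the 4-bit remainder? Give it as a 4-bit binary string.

Modulo-2 division of 1101110011110 by 10111:
  pos 0: 11011 XOR 10111 = 01100
  pos 1: 11001 XOR 10111 = 01110
  pos 2: 11100 XOR 10111 = 01011
  pos 3: 10110 XOR 10111 = 00001
  pos 7: 11111 XOR 10111 = 01000
  pos 8: 10000 XOR 10111 = 00111
Remainder = 0111 (nonzero — an error is detected).

0111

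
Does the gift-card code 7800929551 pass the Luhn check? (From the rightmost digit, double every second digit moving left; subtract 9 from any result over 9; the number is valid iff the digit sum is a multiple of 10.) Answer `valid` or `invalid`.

From the right, keep odd positions and double even positions (subtract 9 from any doubled value over 9):
  doubled (positions 2,4,...): 1 9 9 0 5 → sum 24
  kept (positions 1,3,...): 1 5 2 0 8 → sum 16
Total = 40.
40 mod 10 = 0, so the number is valid.

valid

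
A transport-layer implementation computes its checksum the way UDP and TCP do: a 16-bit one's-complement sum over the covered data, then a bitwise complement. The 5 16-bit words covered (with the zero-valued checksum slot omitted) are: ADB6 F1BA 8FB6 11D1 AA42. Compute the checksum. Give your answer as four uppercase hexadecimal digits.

14C4

One's-complement addition (fold any carry out of bit 15 back into bit 0):
  0xADB6 + 0xF1BA = 0x19F70 → wrap carry → 0x9F71
  0x9F71 + 0x8FB6 = 0x12F27 → wrap carry → 0x2F28
  0x2F28 + 0x11D1 = 0x040F9
  0x40F9 + 0xAA42 = 0x0EB3B
One's-complement sum = 0xEB3B.
Checksum = ~0xEB3B & 0xFFFF = 0x14C4.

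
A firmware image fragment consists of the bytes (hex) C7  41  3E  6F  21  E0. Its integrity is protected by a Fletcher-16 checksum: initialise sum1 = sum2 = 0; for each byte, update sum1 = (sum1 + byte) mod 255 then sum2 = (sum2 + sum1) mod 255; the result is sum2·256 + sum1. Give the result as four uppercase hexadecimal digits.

5FB8

Running sums (mod 255):
  after byte 0 (C7): sum1=199, sum2=199
  after byte 1 (41): sum1=9, sum2=208
  after byte 2 (3E): sum1=71, sum2=24
  after byte 3 (6F): sum1=182, sum2=206
  after byte 4 (21): sum1=215, sum2=166
  after byte 5 (E0): sum1=184, sum2=95
Checksum = sum2·256 + sum1 = 95·256 + 184 = 24504 = 0x5FB8.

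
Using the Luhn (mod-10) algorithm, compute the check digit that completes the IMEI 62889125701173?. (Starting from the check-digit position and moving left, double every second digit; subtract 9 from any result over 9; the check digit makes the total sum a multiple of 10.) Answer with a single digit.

Partial digits right→left: 3 7 1 1 0 7 5 2 1 9 8 8 2 6
Double every second digit counting from the check-digit position (so the 1st, 3rd, 5th, ... of the partial from the right).
  doubled (with −9 where >9): 6 2 0 1 2 7 4 → sum 22
  kept as-is: 7 1 7 2 9 8 6 → sum 40
Total = 22 + 40 = 62.
Check digit = (10 − (62 mod 10)) mod 10 = 8.

8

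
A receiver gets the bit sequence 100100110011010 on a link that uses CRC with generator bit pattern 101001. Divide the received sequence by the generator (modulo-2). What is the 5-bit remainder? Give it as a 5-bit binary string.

Modulo-2 division of 100100110011010 by 101001:
  pos 0: 100100 XOR 101001 = 001101
  pos 2: 110111 XOR 101001 = 011110
  pos 3: 111100 XOR 101001 = 010101
  pos 4: 101010 XOR 101001 = 000011
  pos 8: 111101 XOR 101001 = 010100
  pos 9: 101000 XOR 101001 = 000001
Remainder = 00001 (nonzero — an error is detected).

00001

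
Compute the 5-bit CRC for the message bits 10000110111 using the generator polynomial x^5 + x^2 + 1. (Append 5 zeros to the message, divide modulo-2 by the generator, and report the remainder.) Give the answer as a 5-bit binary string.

01111

Append 5 zeros: 1000011011100000. Divide by 100101 (XOR where the leading bit is 1):
  pos 0: 100001 XOR 100101 = 000100
  pos 3: 100101 XOR 100101 = 000000
  pos 9: 110000 XOR 100101 = 010101
  pos 10: 101010 XOR 100101 = 001111
Remainder (last 5 bits) = 01111. This is the CRC / FCS.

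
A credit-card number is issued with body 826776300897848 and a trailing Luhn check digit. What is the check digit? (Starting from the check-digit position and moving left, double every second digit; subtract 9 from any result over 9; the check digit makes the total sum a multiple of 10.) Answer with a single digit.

Partial digits right→left: 8 4 8 7 9 8 0 0 3 6 7 7 6 2 8
Double every second digit counting from the check-digit position (so the 1st, 3rd, 5th, ... of the partial from the right).
  doubled (with −9 where >9): 7 7 9 0 6 5 3 7 → sum 44
  kept as-is: 4 7 8 0 6 7 2 → sum 34
Total = 44 + 34 = 78.
Check digit = (10 − (78 mod 10)) mod 10 = 2.

2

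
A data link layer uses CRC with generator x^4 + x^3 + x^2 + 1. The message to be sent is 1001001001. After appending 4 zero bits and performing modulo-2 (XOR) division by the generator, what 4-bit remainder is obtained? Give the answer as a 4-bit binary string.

1010

Append 4 zeros: 10010010010000. Divide by 11101 (XOR where the leading bit is 1):
  pos 0: 10010 XOR 11101 = 01111
  pos 1: 11110 XOR 11101 = 00011
  pos 4: 11100 XOR 11101 = 00001
  pos 8: 11000 XOR 11101 = 00101
Remainder (last 4 bits) = 1010. This is the CRC / FCS.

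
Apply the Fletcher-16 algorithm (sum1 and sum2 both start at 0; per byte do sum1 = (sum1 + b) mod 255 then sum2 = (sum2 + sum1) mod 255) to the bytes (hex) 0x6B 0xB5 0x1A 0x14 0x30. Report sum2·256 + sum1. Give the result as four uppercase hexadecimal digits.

967F

Running sums (mod 255):
  after byte 0 (0x6B): sum1=107, sum2=107
  after byte 1 (0xB5): sum1=33, sum2=140
  after byte 2 (0x1A): sum1=59, sum2=199
  after byte 3 (0x14): sum1=79, sum2=23
  after byte 4 (0x30): sum1=127, sum2=150
Checksum = sum2·256 + sum1 = 150·256 + 127 = 38527 = 0x967F.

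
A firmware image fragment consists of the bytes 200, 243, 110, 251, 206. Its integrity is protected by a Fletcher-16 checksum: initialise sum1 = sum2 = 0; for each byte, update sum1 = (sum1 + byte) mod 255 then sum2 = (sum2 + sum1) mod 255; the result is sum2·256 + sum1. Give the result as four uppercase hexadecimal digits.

CDF5

Running sums (mod 255):
  after byte 0 (200): sum1=200, sum2=200
  after byte 1 (243): sum1=188, sum2=133
  after byte 2 (110): sum1=43, sum2=176
  after byte 3 (251): sum1=39, sum2=215
  after byte 4 (206): sum1=245, sum2=205
Checksum = sum2·256 + sum1 = 205·256 + 245 = 52725 = 0xCDF5.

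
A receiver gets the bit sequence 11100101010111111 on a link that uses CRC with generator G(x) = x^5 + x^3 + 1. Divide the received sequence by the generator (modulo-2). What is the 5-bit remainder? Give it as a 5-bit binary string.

00000

Modulo-2 division of 11100101010111111 by 101001:
  pos 0: 111001 XOR 101001 = 010000
  pos 1: 100000 XOR 101001 = 001001
  pos 3: 100110 XOR 101001 = 001111
  pos 5: 111110 XOR 101001 = 010111
  pos 6: 101111 XOR 101001 = 000110
  pos 9: 110111 XOR 101001 = 011110
  pos 10: 111101 XOR 101001 = 010100
  pos 11: 101001 XOR 101001 = 000000
Remainder = 00000 (zero — the frame passes the CRC check).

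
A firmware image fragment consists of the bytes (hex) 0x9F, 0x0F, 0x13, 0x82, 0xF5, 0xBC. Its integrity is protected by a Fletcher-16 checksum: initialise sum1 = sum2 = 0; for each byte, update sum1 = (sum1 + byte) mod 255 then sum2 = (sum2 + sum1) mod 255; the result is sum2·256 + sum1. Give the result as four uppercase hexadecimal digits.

Running sums (mod 255):
  after byte 0 (0x9F): sum1=159, sum2=159
  after byte 1 (0x0F): sum1=174, sum2=78
  after byte 2 (0x13): sum1=193, sum2=16
  after byte 3 (0x82): sum1=68, sum2=84
  after byte 4 (0xF5): sum1=58, sum2=142
  after byte 5 (0xBC): sum1=246, sum2=133
Checksum = sum2·256 + sum1 = 133·256 + 246 = 34294 = 0x85F6.

85F6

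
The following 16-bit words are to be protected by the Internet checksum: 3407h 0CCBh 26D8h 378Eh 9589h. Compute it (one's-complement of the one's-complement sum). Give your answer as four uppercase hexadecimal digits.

One's-complement addition (fold any carry out of bit 15 back into bit 0):
  0x3407 + 0x0CCB = 0x040D2
  0x40D2 + 0x26D8 = 0x067AA
  0x67AA + 0x378E = 0x09F38
  0x9F38 + 0x9589 = 0x134C1 → wrap carry → 0x34C2
One's-complement sum = 0x34C2.
Checksum = ~0x34C2 & 0xFFFF = 0xCB3D.

CB3D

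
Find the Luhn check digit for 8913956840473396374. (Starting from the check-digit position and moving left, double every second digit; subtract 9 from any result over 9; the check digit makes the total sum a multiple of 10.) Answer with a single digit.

6

Partial digits right→left: 4 7 3 6 9 3 3 7 4 0 4 8 6 5 9 3 1 9 8
Double every second digit counting from the check-digit position (so the 1st, 3rd, 5th, ... of the partial from the right).
  doubled (with −9 where >9): 8 6 9 6 8 8 3 9 2 7 → sum 66
  kept as-is: 7 6 3 7 0 8 5 3 9 → sum 48
Total = 66 + 48 = 114.
Check digit = (10 − (114 mod 10)) mod 10 = 6.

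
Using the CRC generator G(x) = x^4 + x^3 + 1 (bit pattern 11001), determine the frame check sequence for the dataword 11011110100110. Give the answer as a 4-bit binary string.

0011

Append 4 zeros: 110111101001100000. Divide by 11001 (XOR where the leading bit is 1):
  pos 0: 11011 XOR 11001 = 00010
  pos 3: 10110 XOR 11001 = 01111
  pos 4: 11111 XOR 11001 = 00110
  pos 6: 11000 XOR 11001 = 00001
  pos 10: 11100 XOR 11001 = 00101
  pos 12: 10100 XOR 11001 = 01101
  pos 13: 11010 XOR 11001 = 00011
Remainder (last 4 bits) = 0011. This is the CRC / FCS.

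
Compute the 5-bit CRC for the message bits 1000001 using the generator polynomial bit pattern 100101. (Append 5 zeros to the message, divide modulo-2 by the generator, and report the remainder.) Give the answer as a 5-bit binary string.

00010

Append 5 zeros: 100000100000. Divide by 100101 (XOR where the leading bit is 1):
  pos 0: 100000 XOR 100101 = 000101
  pos 3: 101100 XOR 100101 = 001001
  pos 5: 100100 XOR 100101 = 000001
Remainder (last 5 bits) = 00010. This is the CRC / FCS.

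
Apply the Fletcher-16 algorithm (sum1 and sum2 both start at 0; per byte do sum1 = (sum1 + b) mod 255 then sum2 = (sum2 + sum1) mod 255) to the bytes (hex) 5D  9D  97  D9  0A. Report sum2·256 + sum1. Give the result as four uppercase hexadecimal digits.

CD76

Running sums (mod 255):
  after byte 0 (5D): sum1=93, sum2=93
  after byte 1 (9D): sum1=250, sum2=88
  after byte 2 (97): sum1=146, sum2=234
  after byte 3 (D9): sum1=108, sum2=87
  after byte 4 (0A): sum1=118, sum2=205
Checksum = sum2·256 + sum1 = 205·256 + 118 = 52598 = 0xCD76.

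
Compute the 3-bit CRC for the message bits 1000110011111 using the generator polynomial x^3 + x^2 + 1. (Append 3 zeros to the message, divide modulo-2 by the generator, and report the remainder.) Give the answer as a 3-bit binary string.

110

Append 3 zeros: 1000110011111000. Divide by 1101 (XOR where the leading bit is 1):
  pos 0: 1000 XOR 1101 = 0101
  pos 1: 1011 XOR 1101 = 0110
  pos 2: 1101 XOR 1101 = 0000
  pos 8: 1111 XOR 1101 = 0010
  pos 10: 1010 XOR 1101 = 0111
  pos 11: 1110 XOR 1101 = 0011
Remainder (last 3 bits) = 110. This is the CRC / FCS.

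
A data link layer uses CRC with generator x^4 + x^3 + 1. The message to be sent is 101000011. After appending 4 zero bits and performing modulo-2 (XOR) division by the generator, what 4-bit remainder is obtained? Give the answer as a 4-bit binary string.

Append 4 zeros: 1010000110000. Divide by 11001 (XOR where the leading bit is 1):
  pos 0: 10100 XOR 11001 = 01101
  pos 1: 11010 XOR 11001 = 00011
  pos 4: 11011 XOR 11001 = 00010
  pos 7: 10000 XOR 11001 = 01001
  pos 8: 10010 XOR 11001 = 01011
Remainder (last 4 bits) = 1011. This is the CRC / FCS.

1011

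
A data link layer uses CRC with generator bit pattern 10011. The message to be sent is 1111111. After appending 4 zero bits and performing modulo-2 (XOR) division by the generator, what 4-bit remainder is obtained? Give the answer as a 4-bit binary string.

1010

Append 4 zeros: 11111110000. Divide by 10011 (XOR where the leading bit is 1):
  pos 0: 11111 XOR 10011 = 01100
  pos 1: 11001 XOR 10011 = 01010
  pos 2: 10101 XOR 10011 = 00110
  pos 4: 11000 XOR 10011 = 01011
  pos 5: 10110 XOR 10011 = 00101
Remainder (last 4 bits) = 1010. This is the CRC / FCS.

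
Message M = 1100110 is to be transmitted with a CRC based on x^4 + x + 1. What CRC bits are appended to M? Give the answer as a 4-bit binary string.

0111

Append 4 zeros: 11001100000. Divide by 10011 (XOR where the leading bit is 1):
  pos 0: 11001 XOR 10011 = 01010
  pos 1: 10101 XOR 10011 = 00110
  pos 3: 11000 XOR 10011 = 01011
  pos 4: 10110 XOR 10011 = 00101
  pos 6: 10100 XOR 10011 = 00111
Remainder (last 4 bits) = 0111. This is the CRC / FCS.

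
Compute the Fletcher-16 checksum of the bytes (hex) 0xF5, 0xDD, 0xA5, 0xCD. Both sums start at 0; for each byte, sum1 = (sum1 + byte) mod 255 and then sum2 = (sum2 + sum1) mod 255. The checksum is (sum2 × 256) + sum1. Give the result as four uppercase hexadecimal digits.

8A47

Running sums (mod 255):
  after byte 0 (0xF5): sum1=245, sum2=245
  after byte 1 (0xDD): sum1=211, sum2=201
  after byte 2 (0xA5): sum1=121, sum2=67
  after byte 3 (0xCD): sum1=71, sum2=138
Checksum = sum2·256 + sum1 = 138·256 + 71 = 35399 = 0x8A47.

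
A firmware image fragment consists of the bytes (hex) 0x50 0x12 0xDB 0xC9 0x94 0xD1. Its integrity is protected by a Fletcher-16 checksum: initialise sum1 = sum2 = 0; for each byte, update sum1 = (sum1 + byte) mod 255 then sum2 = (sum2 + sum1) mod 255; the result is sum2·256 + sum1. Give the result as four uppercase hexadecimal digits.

046E

Running sums (mod 255):
  after byte 0 (0x50): sum1=80, sum2=80
  after byte 1 (0x12): sum1=98, sum2=178
  after byte 2 (0xDB): sum1=62, sum2=240
  after byte 3 (0xC9): sum1=8, sum2=248
  after byte 4 (0x94): sum1=156, sum2=149
  after byte 5 (0xD1): sum1=110, sum2=4
Checksum = sum2·256 + sum1 = 4·256 + 110 = 1134 = 0x046E.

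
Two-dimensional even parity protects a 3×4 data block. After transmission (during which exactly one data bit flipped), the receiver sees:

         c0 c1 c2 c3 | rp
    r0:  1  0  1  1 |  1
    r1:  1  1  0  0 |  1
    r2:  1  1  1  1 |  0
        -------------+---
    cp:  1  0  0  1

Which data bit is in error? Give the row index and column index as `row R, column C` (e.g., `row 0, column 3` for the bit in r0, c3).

row 1, column 3

Recompute each row's even parity and compare to rp:
  r0: data parity 1, sent rp 1 → ok
  r1: data parity 0, sent rp 1 → mismatch
  r2: data parity 0, sent rp 0 → ok
Recompute each column's even parity and compare to cp:
  c0: data parity 1, sent cp 1 → ok
  c1: data parity 0, sent cp 0 → ok
  c2: data parity 0, sent cp 0 → ok
  c3: data parity 0, sent cp 1 → mismatch
Exactly one row (r1) and one column (c3) fail → the flipped bit is at their intersection.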